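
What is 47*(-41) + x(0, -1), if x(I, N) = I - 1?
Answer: -1928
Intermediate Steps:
x(I, N) = -1 + I
47*(-41) + x(0, -1) = 47*(-41) + (-1 + 0) = -1927 - 1 = -1928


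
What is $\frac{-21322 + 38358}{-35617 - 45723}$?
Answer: $- \frac{4259}{20335} \approx -0.20944$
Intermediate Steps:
$\frac{-21322 + 38358}{-35617 - 45723} = \frac{17036}{-81340} = 17036 \left(- \frac{1}{81340}\right) = - \frac{4259}{20335}$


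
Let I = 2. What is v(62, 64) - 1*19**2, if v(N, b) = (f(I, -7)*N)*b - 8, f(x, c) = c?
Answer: -28145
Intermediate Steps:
v(N, b) = -8 - 7*N*b (v(N, b) = (-7*N)*b - 8 = -7*N*b - 8 = -8 - 7*N*b)
v(62, 64) - 1*19**2 = (-8 - 7*62*64) - 1*19**2 = (-8 - 27776) - 1*361 = -27784 - 361 = -28145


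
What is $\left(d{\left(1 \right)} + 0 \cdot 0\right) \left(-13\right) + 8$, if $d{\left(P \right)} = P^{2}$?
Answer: $-5$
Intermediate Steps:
$\left(d{\left(1 \right)} + 0 \cdot 0\right) \left(-13\right) + 8 = \left(1^{2} + 0 \cdot 0\right) \left(-13\right) + 8 = \left(1 + 0\right) \left(-13\right) + 8 = 1 \left(-13\right) + 8 = -13 + 8 = -5$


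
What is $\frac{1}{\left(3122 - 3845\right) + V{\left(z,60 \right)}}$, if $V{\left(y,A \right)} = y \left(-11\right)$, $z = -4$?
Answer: $- \frac{1}{679} \approx -0.0014728$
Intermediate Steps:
$V{\left(y,A \right)} = - 11 y$
$\frac{1}{\left(3122 - 3845\right) + V{\left(z,60 \right)}} = \frac{1}{\left(3122 - 3845\right) - -44} = \frac{1}{\left(3122 - 3845\right) + 44} = \frac{1}{-723 + 44} = \frac{1}{-679} = - \frac{1}{679}$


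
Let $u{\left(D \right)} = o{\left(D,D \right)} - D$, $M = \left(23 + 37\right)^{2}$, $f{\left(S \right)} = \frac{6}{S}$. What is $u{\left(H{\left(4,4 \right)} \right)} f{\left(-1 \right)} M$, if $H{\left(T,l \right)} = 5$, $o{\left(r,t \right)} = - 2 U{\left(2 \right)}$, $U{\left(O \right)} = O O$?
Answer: $280800$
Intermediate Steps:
$U{\left(O \right)} = O^{2}$
$o{\left(r,t \right)} = -8$ ($o{\left(r,t \right)} = - 2 \cdot 2^{2} = \left(-2\right) 4 = -8$)
$M = 3600$ ($M = 60^{2} = 3600$)
$u{\left(D \right)} = -8 - D$
$u{\left(H{\left(4,4 \right)} \right)} f{\left(-1 \right)} M = \left(-8 - 5\right) \frac{6}{-1} \cdot 3600 = \left(-8 - 5\right) 6 \left(-1\right) 3600 = \left(-13\right) \left(-6\right) 3600 = 78 \cdot 3600 = 280800$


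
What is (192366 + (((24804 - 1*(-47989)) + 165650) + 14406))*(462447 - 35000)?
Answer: 190305816105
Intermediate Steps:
(192366 + (((24804 - 1*(-47989)) + 165650) + 14406))*(462447 - 35000) = (192366 + (((24804 + 47989) + 165650) + 14406))*427447 = (192366 + ((72793 + 165650) + 14406))*427447 = (192366 + (238443 + 14406))*427447 = (192366 + 252849)*427447 = 445215*427447 = 190305816105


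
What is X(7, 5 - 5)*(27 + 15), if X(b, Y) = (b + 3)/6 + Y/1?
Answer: 70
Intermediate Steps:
X(b, Y) = ½ + Y + b/6 (X(b, Y) = (3 + b)*(⅙) + Y*1 = (½ + b/6) + Y = ½ + Y + b/6)
X(7, 5 - 5)*(27 + 15) = (½ + (5 - 5) + (⅙)*7)*(27 + 15) = (½ + 0 + 7/6)*42 = (5/3)*42 = 70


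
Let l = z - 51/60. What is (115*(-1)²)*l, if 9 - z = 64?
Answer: -25691/4 ≈ -6422.8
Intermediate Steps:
z = -55 (z = 9 - 1*64 = 9 - 64 = -55)
l = -1117/20 (l = -55 - 51/60 = -55 - 1*17/20 = -55 - 17/20 = -1117/20 ≈ -55.850)
(115*(-1)²)*l = (115*(-1)²)*(-1117/20) = (115*1)*(-1117/20) = 115*(-1117/20) = -25691/4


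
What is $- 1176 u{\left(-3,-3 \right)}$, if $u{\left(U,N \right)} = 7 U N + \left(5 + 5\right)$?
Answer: $-85848$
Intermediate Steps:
$u{\left(U,N \right)} = 10 + 7 N U$ ($u{\left(U,N \right)} = 7 N U + 10 = 10 + 7 N U$)
$- 1176 u{\left(-3,-3 \right)} = - 1176 \left(10 + 7 \left(-3\right) \left(-3\right)\right) = - 1176 \left(10 + 63\right) = \left(-1176\right) 73 = -85848$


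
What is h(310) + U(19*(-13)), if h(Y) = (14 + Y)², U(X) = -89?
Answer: 104887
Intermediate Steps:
h(310) + U(19*(-13)) = (14 + 310)² - 89 = 324² - 89 = 104976 - 89 = 104887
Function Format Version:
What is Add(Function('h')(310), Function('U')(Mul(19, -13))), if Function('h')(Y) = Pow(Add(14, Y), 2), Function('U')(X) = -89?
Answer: 104887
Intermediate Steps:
Add(Function('h')(310), Function('U')(Mul(19, -13))) = Add(Pow(Add(14, 310), 2), -89) = Add(Pow(324, 2), -89) = Add(104976, -89) = 104887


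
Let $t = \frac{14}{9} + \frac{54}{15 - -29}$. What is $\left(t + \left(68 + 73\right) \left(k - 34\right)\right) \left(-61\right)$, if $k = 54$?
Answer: $- \frac{34093571}{198} \approx -1.7219 \cdot 10^{5}$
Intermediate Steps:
$t = \frac{551}{198}$ ($t = 14 \cdot \frac{1}{9} + \frac{54}{15 + 29} = \frac{14}{9} + \frac{54}{44} = \frac{14}{9} + 54 \cdot \frac{1}{44} = \frac{14}{9} + \frac{27}{22} = \frac{551}{198} \approx 2.7828$)
$\left(t + \left(68 + 73\right) \left(k - 34\right)\right) \left(-61\right) = \left(\frac{551}{198} + \left(68 + 73\right) \left(54 - 34\right)\right) \left(-61\right) = \left(\frac{551}{198} + 141 \cdot 20\right) \left(-61\right) = \left(\frac{551}{198} + 2820\right) \left(-61\right) = \frac{558911}{198} \left(-61\right) = - \frac{34093571}{198}$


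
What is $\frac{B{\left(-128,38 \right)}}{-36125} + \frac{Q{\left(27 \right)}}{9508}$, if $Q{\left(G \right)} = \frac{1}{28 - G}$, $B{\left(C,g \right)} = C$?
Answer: $\frac{1253149}{343476500} \approx 0.0036484$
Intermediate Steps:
$\frac{B{\left(-128,38 \right)}}{-36125} + \frac{Q{\left(27 \right)}}{9508} = - \frac{128}{-36125} + \frac{\left(-1\right) \frac{1}{-28 + 27}}{9508} = \left(-128\right) \left(- \frac{1}{36125}\right) + - \frac{1}{-1} \cdot \frac{1}{9508} = \frac{128}{36125} + \left(-1\right) \left(-1\right) \frac{1}{9508} = \frac{128}{36125} + 1 \cdot \frac{1}{9508} = \frac{128}{36125} + \frac{1}{9508} = \frac{1253149}{343476500}$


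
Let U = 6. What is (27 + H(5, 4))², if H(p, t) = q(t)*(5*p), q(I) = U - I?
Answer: 5929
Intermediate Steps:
q(I) = 6 - I
H(p, t) = 5*p*(6 - t) (H(p, t) = (6 - t)*(5*p) = 5*p*(6 - t))
(27 + H(5, 4))² = (27 + 5*5*(6 - 1*4))² = (27 + 5*5*(6 - 4))² = (27 + 5*5*2)² = (27 + 50)² = 77² = 5929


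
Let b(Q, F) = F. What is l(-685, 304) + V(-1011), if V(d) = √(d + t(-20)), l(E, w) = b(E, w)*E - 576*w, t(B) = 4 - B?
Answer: -383344 + I*√987 ≈ -3.8334e+5 + 31.417*I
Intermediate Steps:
l(E, w) = -576*w + E*w (l(E, w) = w*E - 576*w = E*w - 576*w = -576*w + E*w)
V(d) = √(24 + d) (V(d) = √(d + (4 - 1*(-20))) = √(d + (4 + 20)) = √(d + 24) = √(24 + d))
l(-685, 304) + V(-1011) = 304*(-576 - 685) + √(24 - 1011) = 304*(-1261) + √(-987) = -383344 + I*√987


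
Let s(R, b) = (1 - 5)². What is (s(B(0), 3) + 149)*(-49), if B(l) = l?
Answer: -8085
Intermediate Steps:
s(R, b) = 16 (s(R, b) = (-4)² = 16)
(s(B(0), 3) + 149)*(-49) = (16 + 149)*(-49) = 165*(-49) = -8085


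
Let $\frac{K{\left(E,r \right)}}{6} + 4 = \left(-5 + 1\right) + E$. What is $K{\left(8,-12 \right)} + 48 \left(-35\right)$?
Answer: $-1680$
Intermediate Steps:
$K{\left(E,r \right)} = -48 + 6 E$ ($K{\left(E,r \right)} = -24 + 6 \left(\left(-5 + 1\right) + E\right) = -24 + 6 \left(-4 + E\right) = -24 + \left(-24 + 6 E\right) = -48 + 6 E$)
$K{\left(8,-12 \right)} + 48 \left(-35\right) = \left(-48 + 6 \cdot 8\right) + 48 \left(-35\right) = \left(-48 + 48\right) - 1680 = 0 - 1680 = -1680$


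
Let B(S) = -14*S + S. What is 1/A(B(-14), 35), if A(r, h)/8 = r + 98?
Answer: 1/2240 ≈ 0.00044643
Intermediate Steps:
B(S) = -13*S
A(r, h) = 784 + 8*r (A(r, h) = 8*(r + 98) = 8*(98 + r) = 784 + 8*r)
1/A(B(-14), 35) = 1/(784 + 8*(-13*(-14))) = 1/(784 + 8*182) = 1/(784 + 1456) = 1/2240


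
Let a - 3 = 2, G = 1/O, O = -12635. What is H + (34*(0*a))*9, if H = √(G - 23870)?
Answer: I*√10555910785/665 ≈ 154.5*I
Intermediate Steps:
G = -1/12635 (G = 1/(-12635) = -1/12635 ≈ -7.9145e-5)
a = 5 (a = 3 + 2 = 5)
H = I*√10555910785/665 (H = √(-1/12635 - 23870) = √(-301597451/12635) = I*√10555910785/665 ≈ 154.5*I)
H + (34*(0*a))*9 = I*√10555910785/665 + (34*(0*5))*9 = I*√10555910785/665 + (34*0)*9 = I*√10555910785/665 + 0*9 = I*√10555910785/665 + 0 = I*√10555910785/665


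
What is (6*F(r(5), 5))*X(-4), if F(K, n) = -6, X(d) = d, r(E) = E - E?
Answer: 144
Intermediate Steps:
r(E) = 0
(6*F(r(5), 5))*X(-4) = (6*(-6))*(-4) = -36*(-4) = 144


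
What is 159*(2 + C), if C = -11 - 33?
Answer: -6678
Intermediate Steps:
C = -44
159*(2 + C) = 159*(2 - 44) = 159*(-42) = -6678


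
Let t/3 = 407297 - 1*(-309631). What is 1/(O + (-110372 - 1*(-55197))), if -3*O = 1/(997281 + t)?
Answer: -9444195/521083459126 ≈ -1.8124e-5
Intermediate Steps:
t = 2150784 (t = 3*(407297 - 1*(-309631)) = 3*(407297 + 309631) = 3*716928 = 2150784)
O = -1/9444195 (O = -1/(3*(997281 + 2150784)) = -1/3/3148065 = -1/3*1/3148065 = -1/9444195 ≈ -1.0589e-7)
1/(O + (-110372 - 1*(-55197))) = 1/(-1/9444195 + (-110372 - 1*(-55197))) = 1/(-1/9444195 + (-110372 + 55197)) = 1/(-1/9444195 - 55175) = 1/(-521083459126/9444195) = -9444195/521083459126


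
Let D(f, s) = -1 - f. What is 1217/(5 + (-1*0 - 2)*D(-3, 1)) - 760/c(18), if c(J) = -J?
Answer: 11333/9 ≈ 1259.2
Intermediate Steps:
1217/(5 + (-1*0 - 2)*D(-3, 1)) - 760/c(18) = 1217/(5 + (-1*0 - 2)*(-1 - 1*(-3))) - 760/((-1*18)) = 1217/(5 + (0 - 2)*(-1 + 3)) - 760/(-18) = 1217/(5 - 2*2) - 760*(-1/18) = 1217/(5 - 4) + 380/9 = 1217/1 + 380/9 = 1217*1 + 380/9 = 1217 + 380/9 = 11333/9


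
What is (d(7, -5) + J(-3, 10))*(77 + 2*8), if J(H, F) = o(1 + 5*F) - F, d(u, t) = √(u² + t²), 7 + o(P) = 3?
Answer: -1302 + 93*√74 ≈ -501.98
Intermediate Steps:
o(P) = -4 (o(P) = -7 + 3 = -4)
d(u, t) = √(t² + u²)
J(H, F) = -4 - F
(d(7, -5) + J(-3, 10))*(77 + 2*8) = (√((-5)² + 7²) + (-4 - 1*10))*(77 + 2*8) = (√(25 + 49) + (-4 - 10))*(77 + 16) = (√74 - 14)*93 = (-14 + √74)*93 = -1302 + 93*√74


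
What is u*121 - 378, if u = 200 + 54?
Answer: 30356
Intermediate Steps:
u = 254
u*121 - 378 = 254*121 - 378 = 30734 - 378 = 30356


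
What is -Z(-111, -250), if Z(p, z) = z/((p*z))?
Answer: 1/111 ≈ 0.0090090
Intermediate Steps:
Z(p, z) = 1/p (Z(p, z) = z*(1/(p*z)) = 1/p)
-Z(-111, -250) = -1/(-111) = -1*(-1/111) = 1/111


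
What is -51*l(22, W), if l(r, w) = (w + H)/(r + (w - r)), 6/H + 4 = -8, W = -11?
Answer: -1173/22 ≈ -53.318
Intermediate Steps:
H = -1/2 (H = 6/(-4 - 8) = 6/(-12) = 6*(-1/12) = -1/2 ≈ -0.50000)
l(r, w) = (-1/2 + w)/w (l(r, w) = (w - 1/2)/(r + (w - r)) = (-1/2 + w)/w)
-51*l(22, W) = -51*(-1/2 - 11)/(-11) = -(-51)*(-23)/(11*2) = -51*23/22 = -1173/22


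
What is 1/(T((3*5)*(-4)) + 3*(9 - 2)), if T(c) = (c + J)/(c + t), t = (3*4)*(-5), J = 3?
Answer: 40/859 ≈ 0.046566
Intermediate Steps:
t = -60 (t = 12*(-5) = -60)
T(c) = (3 + c)/(-60 + c) (T(c) = (c + 3)/(c - 60) = (3 + c)/(-60 + c))
1/(T((3*5)*(-4)) + 3*(9 - 2)) = 1/((3 + (3*5)*(-4))/(-60 + (3*5)*(-4)) + 3*(9 - 2)) = 1/((3 + 15*(-4))/(-60 + 15*(-4)) + 3*7) = 1/((3 - 60)/(-60 - 60) + 21) = 1/(-57/(-120) + 21) = 1/(-1/120*(-57) + 21) = 1/(19/40 + 21) = 1/(859/40) = 40/859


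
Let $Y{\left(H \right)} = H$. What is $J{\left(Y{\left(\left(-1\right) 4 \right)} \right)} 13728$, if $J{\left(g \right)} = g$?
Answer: $-54912$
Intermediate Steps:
$J{\left(Y{\left(\left(-1\right) 4 \right)} \right)} 13728 = \left(-1\right) 4 \cdot 13728 = \left(-4\right) 13728 = -54912$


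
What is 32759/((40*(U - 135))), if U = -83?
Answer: -32759/8720 ≈ -3.7568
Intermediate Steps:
32759/((40*(U - 135))) = 32759/((40*(-83 - 135))) = 32759/((40*(-218))) = 32759/(-8720) = 32759*(-1/8720) = -32759/8720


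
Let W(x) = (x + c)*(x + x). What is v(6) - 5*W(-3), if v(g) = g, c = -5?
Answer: -234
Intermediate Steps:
W(x) = 2*x*(-5 + x) (W(x) = (x - 5)*(x + x) = (-5 + x)*(2*x) = 2*x*(-5 + x))
v(6) - 5*W(-3) = 6 - 10*(-3)*(-5 - 3) = 6 - 10*(-3)*(-8) = 6 - 5*48 = 6 - 240 = -234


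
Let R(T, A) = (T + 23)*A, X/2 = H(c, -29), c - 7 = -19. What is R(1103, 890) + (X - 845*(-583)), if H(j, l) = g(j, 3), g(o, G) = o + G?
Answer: 1494757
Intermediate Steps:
g(o, G) = G + o
c = -12 (c = 7 - 19 = -12)
H(j, l) = 3 + j
X = -18 (X = 2*(3 - 12) = 2*(-9) = -18)
R(T, A) = A*(23 + T) (R(T, A) = (23 + T)*A = A*(23 + T))
R(1103, 890) + (X - 845*(-583)) = 890*(23 + 1103) + (-18 - 845*(-583)) = 890*1126 + (-18 + 492635) = 1002140 + 492617 = 1494757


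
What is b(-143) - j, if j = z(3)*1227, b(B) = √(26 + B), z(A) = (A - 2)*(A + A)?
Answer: -7362 + 3*I*√13 ≈ -7362.0 + 10.817*I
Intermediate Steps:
z(A) = 2*A*(-2 + A) (z(A) = (-2 + A)*(2*A) = 2*A*(-2 + A))
j = 7362 (j = (2*3*(-2 + 3))*1227 = (2*3*1)*1227 = 6*1227 = 7362)
b(-143) - j = √(26 - 143) - 1*7362 = √(-117) - 7362 = 3*I*√13 - 7362 = -7362 + 3*I*√13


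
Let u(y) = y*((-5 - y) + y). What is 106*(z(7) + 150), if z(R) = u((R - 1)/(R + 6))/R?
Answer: 1443720/91 ≈ 15865.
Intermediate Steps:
u(y) = -5*y (u(y) = y*(-5) = -5*y)
z(R) = -5*(-1 + R)/(R*(6 + R)) (z(R) = (-5*(R - 1)/(R + 6))/R = (-5*(-1 + R)/(6 + R))/R = -5*(-1 + R)/(R*(6 + R)))
106*(z(7) + 150) = 106*(5*(1 - 1*7)/(7*(6 + 7)) + 150) = 106*(5*(⅐)*(1 - 7)/13 + 150) = 106*(5*(⅐)*(1/13)*(-6) + 150) = 106*(-30/91 + 150) = 106*(13620/91) = 1443720/91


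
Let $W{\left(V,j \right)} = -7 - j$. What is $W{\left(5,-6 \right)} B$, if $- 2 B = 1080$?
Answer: $540$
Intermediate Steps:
$B = -540$ ($B = \left(- \frac{1}{2}\right) 1080 = -540$)
$W{\left(5,-6 \right)} B = \left(-7 - -6\right) \left(-540\right) = \left(-7 + 6\right) \left(-540\right) = \left(-1\right) \left(-540\right) = 540$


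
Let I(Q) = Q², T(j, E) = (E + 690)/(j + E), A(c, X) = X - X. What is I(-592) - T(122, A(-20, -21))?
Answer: 21377959/61 ≈ 3.5046e+5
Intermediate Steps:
A(c, X) = 0
T(j, E) = (690 + E)/(E + j)
I(-592) - T(122, A(-20, -21)) = (-592)² - (690 + 0)/(0 + 122) = 350464 - 690/122 = 350464 - 1*345/61 = 350464 - 345/61 = 21377959/61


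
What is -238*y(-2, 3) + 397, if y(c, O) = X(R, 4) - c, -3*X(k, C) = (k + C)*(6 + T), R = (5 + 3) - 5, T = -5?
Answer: 1429/3 ≈ 476.33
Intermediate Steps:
R = 3 (R = 8 - 5 = 3)
X(k, C) = -C/3 - k/3 (X(k, C) = -(k + C)*(6 - 5)/3 = -(C + k)/3 = -C/3 - k/3)
y(c, O) = -7/3 - c (y(c, O) = (-1/3*4 - 1/3*3) - c = (-4/3 - 1) - c = -7/3 - c)
-238*y(-2, 3) + 397 = -238*(-7/3 - 1*(-2)) + 397 = -238*(-7/3 + 2) + 397 = -238*(-1/3) + 397 = 238/3 + 397 = 1429/3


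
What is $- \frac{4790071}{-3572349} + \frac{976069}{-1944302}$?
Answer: $\frac{529680500851}{631429573218} \approx 0.83886$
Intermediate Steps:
$- \frac{4790071}{-3572349} + \frac{976069}{-1944302} = \left(-4790071\right) \left(- \frac{1}{3572349}\right) + 976069 \left(- \frac{1}{1944302}\right) = \frac{435461}{324759} - \frac{976069}{1944302} = \frac{529680500851}{631429573218}$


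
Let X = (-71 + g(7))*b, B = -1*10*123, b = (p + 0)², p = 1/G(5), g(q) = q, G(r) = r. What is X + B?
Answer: -30814/25 ≈ -1232.6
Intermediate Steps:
p = ⅕ (p = 1/5 = ⅕ ≈ 0.20000)
b = 1/25 (b = (⅕ + 0)² = (⅕)² = 1/25 ≈ 0.040000)
B = -1230 (B = -10*123 = -1230)
X = -64/25 (X = (-71 + 7)*(1/25) = -64*1/25 = -64/25 ≈ -2.5600)
X + B = -64/25 - 1230 = -30814/25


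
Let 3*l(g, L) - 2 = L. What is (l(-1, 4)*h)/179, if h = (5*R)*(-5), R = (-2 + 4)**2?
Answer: -200/179 ≈ -1.1173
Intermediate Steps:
l(g, L) = 2/3 + L/3
R = 4 (R = 2**2 = 4)
h = -100 (h = (5*4)*(-5) = 20*(-5) = -100)
(l(-1, 4)*h)/179 = ((2/3 + (1/3)*4)*(-100))/179 = ((2/3 + 4/3)*(-100))*(1/179) = (2*(-100))*(1/179) = -200*1/179 = -200/179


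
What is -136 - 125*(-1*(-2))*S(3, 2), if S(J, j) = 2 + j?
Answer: -1136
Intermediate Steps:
-136 - 125*(-1*(-2))*S(3, 2) = -136 - 125*(-1*(-2))*(2 + 2) = -136 - 250*4 = -136 - 125*8 = -136 - 1000 = -1136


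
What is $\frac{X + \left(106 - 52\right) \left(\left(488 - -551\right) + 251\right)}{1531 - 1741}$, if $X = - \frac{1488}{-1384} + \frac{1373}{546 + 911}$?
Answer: $- \frac{17559077791}{52932810} \approx -331.72$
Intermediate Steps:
$X = \frac{508531}{252061}$ ($X = \left(-1488\right) \left(- \frac{1}{1384}\right) + \frac{1373}{1457} = \frac{186}{173} + 1373 \cdot \frac{1}{1457} = \frac{186}{173} + \frac{1373}{1457} = \frac{508531}{252061} \approx 2.0175$)
$\frac{X + \left(106 - 52\right) \left(\left(488 - -551\right) + 251\right)}{1531 - 1741} = \frac{\frac{508531}{252061} + \left(106 - 52\right) \left(\left(488 - -551\right) + 251\right)}{1531 - 1741} = \frac{\frac{508531}{252061} + 54 \left(\left(488 + 551\right) + 251\right)}{-210} = \left(\frac{508531}{252061} + 54 \left(1039 + 251\right)\right) \left(- \frac{1}{210}\right) = \left(\frac{508531}{252061} + 54 \cdot 1290\right) \left(- \frac{1}{210}\right) = \left(\frac{508531}{252061} + 69660\right) \left(- \frac{1}{210}\right) = \frac{17559077791}{252061} \left(- \frac{1}{210}\right) = - \frac{17559077791}{52932810}$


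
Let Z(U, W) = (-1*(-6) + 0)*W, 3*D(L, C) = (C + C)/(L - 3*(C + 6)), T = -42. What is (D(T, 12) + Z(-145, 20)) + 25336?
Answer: 305471/12 ≈ 25456.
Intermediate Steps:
D(L, C) = 2*C/(3*(-18 + L - 3*C)) (D(L, C) = ((C + C)/(L - 3*(C + 6)))/3 = ((2*C)/(L - 3*(6 + C)))/3 = ((2*C)/(L + (-18 - 3*C)))/3 = ((2*C)/(-18 + L - 3*C))/3 = (2*C/(-18 + L - 3*C))/3 = 2*C/(3*(-18 + L - 3*C)))
Z(U, W) = 6*W (Z(U, W) = (6 + 0)*W = 6*W)
(D(T, 12) + Z(-145, 20)) + 25336 = (-2*12/(54 - 3*(-42) + 9*12) + 6*20) + 25336 = (-2*12/(54 + 126 + 108) + 120) + 25336 = (-2*12/288 + 120) + 25336 = (-2*12*1/288 + 120) + 25336 = (-1/12 + 120) + 25336 = 1439/12 + 25336 = 305471/12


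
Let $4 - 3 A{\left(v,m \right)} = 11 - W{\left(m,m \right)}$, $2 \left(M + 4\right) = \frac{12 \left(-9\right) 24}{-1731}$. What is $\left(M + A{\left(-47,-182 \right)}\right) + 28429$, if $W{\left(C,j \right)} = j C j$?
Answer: $- \frac{1143094268}{577} \approx -1.9811 \cdot 10^{6}$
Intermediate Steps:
$W{\left(C,j \right)} = C j^{2}$ ($W{\left(C,j \right)} = C j j = C j^{2}$)
$M = - \frac{1876}{577}$ ($M = -4 + \frac{12 \left(-9\right) 24 \frac{1}{-1731}}{2} = -4 + \frac{\left(-108\right) 24 \left(- \frac{1}{1731}\right)}{2} = -4 + \frac{\left(-2592\right) \left(- \frac{1}{1731}\right)}{2} = -4 + \frac{1}{2} \cdot \frac{864}{577} = -4 + \frac{432}{577} = - \frac{1876}{577} \approx -3.2513$)
$A{\left(v,m \right)} = - \frac{7}{3} + \frac{m^{3}}{3}$ ($A{\left(v,m \right)} = \frac{4}{3} - \frac{11 - m m^{2}}{3} = \frac{4}{3} - \frac{11 - m^{3}}{3} = \frac{4}{3} + \left(- \frac{11}{3} + \frac{m^{3}}{3}\right) = - \frac{7}{3} + \frac{m^{3}}{3}$)
$\left(M + A{\left(-47,-182 \right)}\right) + 28429 = \left(- \frac{1876}{577} + \left(- \frac{7}{3} + \frac{\left(-182\right)^{3}}{3}\right)\right) + 28429 = \left(- \frac{1876}{577} + \left(- \frac{7}{3} + \frac{1}{3} \left(-6028568\right)\right)\right) + 28429 = \left(- \frac{1876}{577} - 2009525\right) + 28429 = - \frac{1159497801}{577} + 28429 = - \frac{1143094268}{577}$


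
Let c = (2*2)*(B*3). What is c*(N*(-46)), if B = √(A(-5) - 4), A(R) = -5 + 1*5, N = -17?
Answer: 18768*I ≈ 18768.0*I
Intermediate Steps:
A(R) = 0 (A(R) = -5 + 5 = 0)
B = 2*I (B = √(0 - 4) = √(-4) = 2*I ≈ 2.0*I)
c = 24*I (c = (2*2)*((2*I)*3) = 4*(6*I) = 24*I ≈ 24.0*I)
c*(N*(-46)) = (24*I)*(-17*(-46)) = (24*I)*782 = 18768*I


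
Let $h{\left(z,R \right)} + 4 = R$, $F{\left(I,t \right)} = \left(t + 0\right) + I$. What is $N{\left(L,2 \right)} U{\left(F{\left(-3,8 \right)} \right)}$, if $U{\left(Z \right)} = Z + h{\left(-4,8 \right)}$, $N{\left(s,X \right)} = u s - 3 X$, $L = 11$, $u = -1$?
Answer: $-153$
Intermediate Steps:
$F{\left(I,t \right)} = I + t$ ($F{\left(I,t \right)} = t + I = I + t$)
$h{\left(z,R \right)} = -4 + R$
$N{\left(s,X \right)} = - s - 3 X$
$U{\left(Z \right)} = 4 + Z$ ($U{\left(Z \right)} = Z + \left(-4 + 8\right) = Z + 4 = 4 + Z$)
$N{\left(L,2 \right)} U{\left(F{\left(-3,8 \right)} \right)} = \left(\left(-1\right) 11 - 6\right) \left(4 + \left(-3 + 8\right)\right) = \left(-11 - 6\right) \left(4 + 5\right) = \left(-17\right) 9 = -153$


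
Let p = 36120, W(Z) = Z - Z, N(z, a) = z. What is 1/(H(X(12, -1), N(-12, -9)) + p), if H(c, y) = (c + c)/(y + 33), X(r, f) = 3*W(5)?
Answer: 1/36120 ≈ 2.7685e-5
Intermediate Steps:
W(Z) = 0
X(r, f) = 0 (X(r, f) = 3*0 = 0)
H(c, y) = 2*c/(33 + y) (H(c, y) = (2*c)/(33 + y) = 2*c/(33 + y))
1/(H(X(12, -1), N(-12, -9)) + p) = 1/(2*0/(33 - 12) + 36120) = 1/(2*0/21 + 36120) = 1/(2*0*(1/21) + 36120) = 1/(0 + 36120) = 1/36120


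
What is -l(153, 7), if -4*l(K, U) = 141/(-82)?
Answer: -141/328 ≈ -0.42988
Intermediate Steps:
l(K, U) = 141/328 (l(K, U) = -141/(4*(-82)) = -141*(-1)/(4*82) = -¼*(-141/82) = 141/328)
-l(153, 7) = -1*141/328 = -141/328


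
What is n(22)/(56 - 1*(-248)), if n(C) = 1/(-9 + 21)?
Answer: 1/3648 ≈ 0.00027412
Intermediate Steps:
n(C) = 1/12
n(22)/(56 - 1*(-248)) = 1/(12*(56 - 1*(-248))) = 1/(12*(56 + 248)) = (1/12)/304 = (1/12)*(1/304) = 1/3648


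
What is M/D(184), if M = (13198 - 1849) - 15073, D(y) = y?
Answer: -931/46 ≈ -20.239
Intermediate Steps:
M = -3724 (M = 11349 - 15073 = -3724)
M/D(184) = -3724/184 = -3724*1/184 = -931/46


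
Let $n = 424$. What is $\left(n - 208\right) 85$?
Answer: $18360$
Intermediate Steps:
$\left(n - 208\right) 85 = \left(424 - 208\right) 85 = 216 \cdot 85 = 18360$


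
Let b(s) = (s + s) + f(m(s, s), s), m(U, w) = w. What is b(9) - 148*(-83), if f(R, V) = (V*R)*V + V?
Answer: 13040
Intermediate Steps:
f(R, V) = V + R*V² (f(R, V) = (R*V)*V + V = R*V² + V = V + R*V²)
b(s) = 2*s + s*(1 + s²) (b(s) = (s + s) + s*(1 + s*s) = 2*s + s*(1 + s²))
b(9) - 148*(-83) = 9*(3 + 9²) - 148*(-83) = 9*(3 + 81) + 12284 = 9*84 + 12284 = 756 + 12284 = 13040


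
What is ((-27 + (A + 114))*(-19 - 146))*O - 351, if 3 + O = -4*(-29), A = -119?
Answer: 596289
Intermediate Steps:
O = 113 (O = -3 - 4*(-29) = -3 + 116 = 113)
((-27 + (A + 114))*(-19 - 146))*O - 351 = ((-27 + (-119 + 114))*(-19 - 146))*113 - 351 = ((-27 - 5)*(-165))*113 - 351 = -32*(-165)*113 - 351 = 5280*113 - 351 = 596640 - 351 = 596289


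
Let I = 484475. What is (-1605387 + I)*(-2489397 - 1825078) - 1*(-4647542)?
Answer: 4836151448742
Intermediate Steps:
(-1605387 + I)*(-2489397 - 1825078) - 1*(-4647542) = (-1605387 + 484475)*(-2489397 - 1825078) - 1*(-4647542) = -1120912*(-4314475) + 4647542 = 4836146801200 + 4647542 = 4836151448742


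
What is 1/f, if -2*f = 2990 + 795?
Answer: -2/3785 ≈ -0.00052840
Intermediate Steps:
f = -3785/2 (f = -(2990 + 795)/2 = -½*3785 = -3785/2 ≈ -1892.5)
1/f = 1/(-3785/2) = -2/3785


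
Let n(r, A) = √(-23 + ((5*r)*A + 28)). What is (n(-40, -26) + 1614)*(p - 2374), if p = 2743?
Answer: 595566 + 369*√5205 ≈ 6.2219e+5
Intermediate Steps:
n(r, A) = √(5 + 5*A*r) (n(r, A) = √(-23 + (5*A*r + 28)) = √(-23 + (28 + 5*A*r)) = √(5 + 5*A*r))
(n(-40, -26) + 1614)*(p - 2374) = (√(5 + 5*(-26)*(-40)) + 1614)*(2743 - 2374) = (√(5 + 5200) + 1614)*369 = (√5205 + 1614)*369 = (1614 + √5205)*369 = 595566 + 369*√5205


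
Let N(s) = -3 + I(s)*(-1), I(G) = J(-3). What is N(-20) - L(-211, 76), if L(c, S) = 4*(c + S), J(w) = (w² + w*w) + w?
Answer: 522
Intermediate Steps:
J(w) = w + 2*w² (J(w) = (w² + w²) + w = 2*w² + w = w + 2*w²)
L(c, S) = 4*S + 4*c (L(c, S) = 4*(S + c) = 4*S + 4*c)
I(G) = 15 (I(G) = -3*(1 + 2*(-3)) = -3*(1 - 6) = -3*(-5) = 15)
N(s) = -18 (N(s) = -3 + 15*(-1) = -3 - 15 = -18)
N(-20) - L(-211, 76) = -18 - (4*76 + 4*(-211)) = -18 - (304 - 844) = -18 - 1*(-540) = -18 + 540 = 522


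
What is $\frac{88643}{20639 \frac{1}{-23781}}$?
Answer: $- \frac{2108019183}{20639} \approx -1.0214 \cdot 10^{5}$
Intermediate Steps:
$\frac{88643}{20639 \frac{1}{-23781}} = \frac{88643}{20639 \left(- \frac{1}{23781}\right)} = \frac{88643}{- \frac{20639}{23781}} = 88643 \left(- \frac{23781}{20639}\right) = - \frac{2108019183}{20639}$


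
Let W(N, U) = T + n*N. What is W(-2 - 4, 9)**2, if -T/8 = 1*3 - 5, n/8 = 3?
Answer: 16384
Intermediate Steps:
n = 24 (n = 8*3 = 24)
T = 16 (T = -8*(1*3 - 5) = -8*(3 - 5) = -8*(-2) = 16)
W(N, U) = 16 + 24*N
W(-2 - 4, 9)**2 = (16 + 24*(-2 - 4))**2 = (16 + 24*(-6))**2 = (16 - 144)**2 = (-128)**2 = 16384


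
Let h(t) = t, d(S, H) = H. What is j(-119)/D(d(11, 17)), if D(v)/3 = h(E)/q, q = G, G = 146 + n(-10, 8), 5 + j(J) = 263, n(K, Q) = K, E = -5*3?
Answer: -11696/15 ≈ -779.73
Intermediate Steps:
E = -15
j(J) = 258 (j(J) = -5 + 263 = 258)
G = 136 (G = 146 - 10 = 136)
q = 136
D(v) = -45/136 (D(v) = 3*(-15/136) = -45/136)
j(-119)/D(d(11, 17)) = 258/(-45/136) = 258*(-136/45) = -11696/15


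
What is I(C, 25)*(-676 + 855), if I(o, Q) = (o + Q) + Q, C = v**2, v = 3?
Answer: 10561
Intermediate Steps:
C = 9 (C = 3**2 = 9)
I(o, Q) = o + 2*Q (I(o, Q) = (Q + o) + Q = o + 2*Q)
I(C, 25)*(-676 + 855) = (9 + 2*25)*(-676 + 855) = (9 + 50)*179 = 59*179 = 10561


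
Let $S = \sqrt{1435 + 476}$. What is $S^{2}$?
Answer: $1911$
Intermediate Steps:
$S = 7 \sqrt{39}$ ($S = \sqrt{1911} = 7 \sqrt{39} \approx 43.715$)
$S^{2} = \left(7 \sqrt{39}\right)^{2} = 1911$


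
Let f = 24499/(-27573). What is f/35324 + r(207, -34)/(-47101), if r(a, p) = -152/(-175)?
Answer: -2631455413/60362946707700 ≈ -4.3594e-5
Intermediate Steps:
r(a, p) = 152/175 (r(a, p) = -152*(-1/175) = 152/175)
f = -24499/27573 (f = 24499*(-1/27573) = -24499/27573 ≈ -0.88851)
f/35324 + r(207, -34)/(-47101) = -24499/27573/35324 + (152/175)/(-47101) = -24499/27573*1/35324 + (152/175)*(-1/47101) = -24499/973988652 - 8/433825 = -2631455413/60362946707700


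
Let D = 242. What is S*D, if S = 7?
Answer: 1694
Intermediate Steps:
S*D = 7*242 = 1694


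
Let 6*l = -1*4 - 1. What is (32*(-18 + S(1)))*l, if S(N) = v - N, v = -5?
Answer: 640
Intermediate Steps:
S(N) = -5 - N
l = -5/6 (l = (-1*4 - 1)/6 = (-4 - 1)/6 = (1/6)*(-5) = -5/6 ≈ -0.83333)
(32*(-18 + S(1)))*l = (32*(-18 + (-5 - 1*1)))*(-5/6) = (32*(-18 + (-5 - 1)))*(-5/6) = (32*(-18 - 6))*(-5/6) = (32*(-24))*(-5/6) = -768*(-5/6) = 640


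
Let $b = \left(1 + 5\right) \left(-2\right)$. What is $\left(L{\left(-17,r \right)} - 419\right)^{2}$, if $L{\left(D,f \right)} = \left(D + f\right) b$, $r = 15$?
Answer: $156025$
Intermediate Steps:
$b = -12$ ($b = 6 \left(-2\right) = -12$)
$L{\left(D,f \right)} = - 12 D - 12 f$ ($L{\left(D,f \right)} = \left(D + f\right) \left(-12\right) = - 12 D - 12 f$)
$\left(L{\left(-17,r \right)} - 419\right)^{2} = \left(\left(\left(-12\right) \left(-17\right) - 180\right) - 419\right)^{2} = \left(\left(204 - 180\right) - 419\right)^{2} = \left(24 - 419\right)^{2} = \left(-395\right)^{2} = 156025$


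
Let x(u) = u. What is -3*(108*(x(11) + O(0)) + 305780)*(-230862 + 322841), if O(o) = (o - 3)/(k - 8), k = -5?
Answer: -1101239180796/13 ≈ -8.4711e+10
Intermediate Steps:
O(o) = 3/13 - o/13 (O(o) = (o - 3)/(-5 - 8) = (-3 + o)/(-13) = (-3 + o)*(-1/13) = 3/13 - o/13)
-3*(108*(x(11) + O(0)) + 305780)*(-230862 + 322841) = -3*(108*(11 + (3/13 - 1/13*0)) + 305780)*(-230862 + 322841) = -3*(108*(11 + (3/13 + 0)) + 305780)*91979 = -3*(108*(11 + 3/13) + 305780)*91979 = -3*(108*(146/13) + 305780)*91979 = -3*(15768/13 + 305780)*91979 = -11972724*91979/13 = -3*367079726932/13 = -1101239180796/13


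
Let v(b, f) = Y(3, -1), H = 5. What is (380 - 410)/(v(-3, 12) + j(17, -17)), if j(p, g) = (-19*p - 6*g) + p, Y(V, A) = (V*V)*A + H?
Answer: 15/104 ≈ 0.14423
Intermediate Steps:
Y(V, A) = 5 + A*V² (Y(V, A) = (V*V)*A + 5 = V²*A + 5 = A*V² + 5 = 5 + A*V²)
j(p, g) = -18*p - 6*g
v(b, f) = -4 (v(b, f) = 5 - 1*3² = 5 - 1*9 = 5 - 9 = -4)
(380 - 410)/(v(-3, 12) + j(17, -17)) = (380 - 410)/(-4 + (-18*17 - 6*(-17))) = -30/(-4 + (-306 + 102)) = -30/(-4 - 204) = -30/(-208) = -30*(-1/208) = 15/104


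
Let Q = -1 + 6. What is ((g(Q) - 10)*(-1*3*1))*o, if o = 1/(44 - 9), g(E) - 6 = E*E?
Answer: -9/5 ≈ -1.8000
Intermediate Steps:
Q = 5
g(E) = 6 + E² (g(E) = 6 + E*E = 6 + E²)
o = 1/35 ≈ 0.028571
((g(Q) - 10)*(-1*3*1))*o = (((6 + 5²) - 10)*(-1*3*1))*(1/35) = (((6 + 25) - 10)*(-3*1))*(1/35) = ((31 - 10)*(-3))*(1/35) = (21*(-3))*(1/35) = -63*1/35 = -9/5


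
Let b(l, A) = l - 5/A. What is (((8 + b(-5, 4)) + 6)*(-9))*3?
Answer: -837/4 ≈ -209.25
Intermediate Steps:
(((8 + b(-5, 4)) + 6)*(-9))*3 = (((8 + (-5 - 5/4)) + 6)*(-9))*3 = (((8 - 25/4) + 6)*(-9))*3 = ((7/4 + 6)*(-9))*3 = ((31/4)*(-9))*3 = -279/4*3 = -837/4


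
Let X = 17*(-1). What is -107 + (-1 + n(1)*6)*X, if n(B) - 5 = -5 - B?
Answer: 12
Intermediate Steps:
X = -17
n(B) = -B (n(B) = 5 + (-5 - B) = -B)
-107 + (-1 + n(1)*6)*X = -107 + (-1 - 1*1*6)*(-17) = -107 + (-1 - 1*6)*(-17) = -107 + (-1 - 6)*(-17) = -107 - 7*(-17) = -107 + 119 = 12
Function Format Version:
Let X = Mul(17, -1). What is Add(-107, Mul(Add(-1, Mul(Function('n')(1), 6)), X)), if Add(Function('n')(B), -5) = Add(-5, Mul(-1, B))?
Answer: 12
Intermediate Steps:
X = -17
Function('n')(B) = Mul(-1, B) (Function('n')(B) = Add(5, Add(-5, Mul(-1, B))) = Mul(-1, B))
Add(-107, Mul(Add(-1, Mul(Function('n')(1), 6)), X)) = Add(-107, Mul(Add(-1, Mul(Mul(-1, 1), 6)), -17)) = Add(-107, Mul(Add(-1, Mul(-1, 6)), -17)) = Add(-107, Mul(Add(-1, -6), -17)) = Add(-107, Mul(-7, -17)) = Add(-107, 119) = 12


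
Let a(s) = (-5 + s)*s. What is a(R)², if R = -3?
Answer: 576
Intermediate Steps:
a(s) = s*(-5 + s)
a(R)² = (-3*(-5 - 3))² = (-3*(-8))² = 24² = 576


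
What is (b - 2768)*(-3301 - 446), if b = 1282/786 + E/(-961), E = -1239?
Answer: 1304325624064/125891 ≈ 1.0361e+7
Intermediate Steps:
b = 1102928/377673 (b = 1282/786 - 1239/(-961) = 1282*(1/786) - 1239*(-1/961) = 641/393 + 1239/961 = 1102928/377673 ≈ 2.9203)
(b - 2768)*(-3301 - 446) = (1102928/377673 - 2768)*(-3301 - 446) = -1044295936/377673*(-3747) = 1304325624064/125891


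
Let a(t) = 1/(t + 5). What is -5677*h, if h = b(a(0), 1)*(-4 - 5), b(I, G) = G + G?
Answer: 102186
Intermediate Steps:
a(t) = 1/(5 + t)
b(I, G) = 2*G
h = -18 (h = (2*1)*(-4 - 5) = 2*(-9) = -18)
-5677*h = -5677*(-18) = 102186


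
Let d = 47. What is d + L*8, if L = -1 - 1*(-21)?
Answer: 207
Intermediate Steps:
L = 20 (L = -1 + 21 = 20)
d + L*8 = 47 + 20*8 = 47 + 160 = 207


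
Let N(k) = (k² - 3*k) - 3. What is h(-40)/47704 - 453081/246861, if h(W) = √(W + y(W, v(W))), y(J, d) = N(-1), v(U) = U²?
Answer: -151027/82287 + I*√39/47704 ≈ -1.8354 + 0.00013091*I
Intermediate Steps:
N(k) = -3 + k² - 3*k
y(J, d) = 1 (y(J, d) = -3 + (-1)² - 3*(-1) = -3 + 1 + 3 = 1)
h(W) = √(1 + W) (h(W) = √(W + 1) = √(1 + W))
h(-40)/47704 - 453081/246861 = √(1 - 40)/47704 - 453081/246861 = √(-39)*(1/47704) - 453081*1/246861 = (I*√39)*(1/47704) - 151027/82287 = I*√39/47704 - 151027/82287 = -151027/82287 + I*√39/47704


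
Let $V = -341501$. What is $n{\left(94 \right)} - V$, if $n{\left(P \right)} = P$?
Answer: $341595$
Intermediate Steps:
$n{\left(94 \right)} - V = 94 - -341501 = 94 + 341501 = 341595$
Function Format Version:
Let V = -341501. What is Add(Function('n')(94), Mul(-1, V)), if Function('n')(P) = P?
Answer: 341595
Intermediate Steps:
Add(Function('n')(94), Mul(-1, V)) = Add(94, Mul(-1, -341501)) = Add(94, 341501) = 341595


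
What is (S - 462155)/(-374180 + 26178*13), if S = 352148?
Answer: 110007/33866 ≈ 3.2483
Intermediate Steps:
(S - 462155)/(-374180 + 26178*13) = (352148 - 462155)/(-374180 + 26178*13) = -110007/(-374180 + 340314) = -110007/(-33866) = -110007*(-1/33866) = 110007/33866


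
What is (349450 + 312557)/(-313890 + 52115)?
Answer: -662007/261775 ≈ -2.5289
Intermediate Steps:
(349450 + 312557)/(-313890 + 52115) = 662007/(-261775) = 662007*(-1/261775) = -662007/261775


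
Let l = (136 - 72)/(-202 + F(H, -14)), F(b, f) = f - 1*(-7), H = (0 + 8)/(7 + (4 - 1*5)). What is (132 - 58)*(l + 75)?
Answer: 1155214/209 ≈ 5527.3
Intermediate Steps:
H = 4/3 (H = 8/(7 + (4 - 5)) = 8/(7 - 1) = 8/6 = 8*(1/6) = 4/3 ≈ 1.3333)
F(b, f) = 7 + f (F(b, f) = f + 7 = 7 + f)
l = -64/209 (l = (136 - 72)/(-202 + (7 - 14)) = 64/(-202 - 7) = 64/(-209) = 64*(-1/209) = -64/209 ≈ -0.30622)
(132 - 58)*(l + 75) = (132 - 58)*(-64/209 + 75) = 74*(15611/209) = 1155214/209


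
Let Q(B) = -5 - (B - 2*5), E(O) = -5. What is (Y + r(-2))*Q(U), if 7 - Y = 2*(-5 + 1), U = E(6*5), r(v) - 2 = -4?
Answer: 130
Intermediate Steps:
r(v) = -2 (r(v) = 2 - 4 = -2)
U = -5
Q(B) = 5 - B (Q(B) = -5 - (B - 10) = -5 - (-10 + B) = -5 + (10 - B) = 5 - B)
Y = 15 (Y = 7 - 2*(-5 + 1) = 7 - 2*(-4) = 7 - 1*(-8) = 7 + 8 = 15)
(Y + r(-2))*Q(U) = (15 - 2)*(5 - 1*(-5)) = 13*(5 + 5) = 13*10 = 130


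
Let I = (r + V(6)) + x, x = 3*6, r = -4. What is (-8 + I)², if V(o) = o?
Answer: 144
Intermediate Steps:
x = 18
I = 20 (I = (-4 + 6) + 18 = 2 + 18 = 20)
(-8 + I)² = (-8 + 20)² = 12² = 144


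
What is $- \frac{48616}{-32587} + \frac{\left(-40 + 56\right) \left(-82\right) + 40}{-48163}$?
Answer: $\frac{2382943072}{1569487681} \approx 1.5183$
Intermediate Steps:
$- \frac{48616}{-32587} + \frac{\left(-40 + 56\right) \left(-82\right) + 40}{-48163} = \left(-48616\right) \left(- \frac{1}{32587}\right) + \left(16 \left(-82\right) + 40\right) \left(- \frac{1}{48163}\right) = \frac{48616}{32587} + \left(-1312 + 40\right) \left(- \frac{1}{48163}\right) = \frac{48616}{32587} - - \frac{1272}{48163} = \frac{48616}{32587} + \frac{1272}{48163} = \frac{2382943072}{1569487681}$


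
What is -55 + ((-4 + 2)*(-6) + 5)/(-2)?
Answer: -127/2 ≈ -63.500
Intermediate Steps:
-55 + ((-4 + 2)*(-6) + 5)/(-2) = -55 + (-2*(-6) + 5)*(-1/2) = -55 + (12 + 5)*(-1/2) = -55 + 17*(-1/2) = -55 - 17/2 = -127/2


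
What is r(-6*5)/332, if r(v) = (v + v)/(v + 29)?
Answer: 15/83 ≈ 0.18072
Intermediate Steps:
r(v) = 2*v/(29 + v) (r(v) = (2*v)/(29 + v) = 2*v/(29 + v))
r(-6*5)/332 = (2*(-6*5)/(29 - 6*5))/332 = (2*(-30)/(29 - 30))*(1/332) = (2*(-30)/(-1))*(1/332) = (2*(-30)*(-1))*(1/332) = 60*(1/332) = 15/83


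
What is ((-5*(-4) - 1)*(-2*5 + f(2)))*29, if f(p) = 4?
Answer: -3306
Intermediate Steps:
((-5*(-4) - 1)*(-2*5 + f(2)))*29 = ((-5*(-4) - 1)*(-2*5 + 4))*29 = ((20 - 1)*(-10 + 4))*29 = (19*(-6))*29 = -114*29 = -3306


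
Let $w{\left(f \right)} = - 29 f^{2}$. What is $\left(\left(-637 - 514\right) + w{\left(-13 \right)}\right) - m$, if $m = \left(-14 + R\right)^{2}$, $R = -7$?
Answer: $-6493$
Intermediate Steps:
$m = 441$ ($m = \left(-14 - 7\right)^{2} = \left(-21\right)^{2} = 441$)
$\left(\left(-637 - 514\right) + w{\left(-13 \right)}\right) - m = \left(\left(-637 - 514\right) - 29 \left(-13\right)^{2}\right) - 441 = \left(-1151 - 4901\right) - 441 = -6052 - 441 = -6493$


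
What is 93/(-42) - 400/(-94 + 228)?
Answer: -4877/938 ≈ -5.1994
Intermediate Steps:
93/(-42) - 400/(-94 + 228) = 93*(-1/42) - 400/134 = -31/14 - 400*1/134 = -31/14 - 200/67 = -4877/938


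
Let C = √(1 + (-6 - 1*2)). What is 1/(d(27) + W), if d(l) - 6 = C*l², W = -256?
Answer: -250/3782587 - 729*I*√7/3782587 ≈ -6.6092e-5 - 0.0005099*I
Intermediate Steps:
C = I*√7 (C = √(1 + (-6 - 2)) = √(1 - 8) = √(-7) = I*√7 ≈ 2.6458*I)
d(l) = 6 + I*√7*l² (d(l) = 6 + (I*√7)*l² = 6 + I*√7*l²)
1/(d(27) + W) = 1/((6 + I*√7*27²) - 256) = 1/((6 + I*√7*729) - 256) = 1/((6 + 729*I*√7) - 256) = 1/(-250 + 729*I*√7)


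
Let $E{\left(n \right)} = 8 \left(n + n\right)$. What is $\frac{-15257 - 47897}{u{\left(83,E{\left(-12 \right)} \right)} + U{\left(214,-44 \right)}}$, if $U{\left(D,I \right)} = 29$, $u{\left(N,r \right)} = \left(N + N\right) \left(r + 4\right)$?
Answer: $\frac{63154}{31179} \approx 2.0255$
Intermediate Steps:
$E{\left(n \right)} = 16 n$ ($E{\left(n \right)} = 8 \cdot 2 n = 16 n$)
$u{\left(N,r \right)} = 2 N \left(4 + r\right)$
$\frac{-15257 - 47897}{u{\left(83,E{\left(-12 \right)} \right)} + U{\left(214,-44 \right)}} = \frac{-15257 - 47897}{2 \cdot 83 \left(4 + 16 \left(-12\right)\right) + 29} = - \frac{63154}{2 \cdot 83 \left(4 - 192\right) + 29} = - \frac{63154}{2 \cdot 83 \left(-188\right) + 29} = - \frac{63154}{-31208 + 29} = - \frac{63154}{-31179} = \left(-63154\right) \left(- \frac{1}{31179}\right) = \frac{63154}{31179}$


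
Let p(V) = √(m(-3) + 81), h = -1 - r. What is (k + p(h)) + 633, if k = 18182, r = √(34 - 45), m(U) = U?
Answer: 18815 + √78 ≈ 18824.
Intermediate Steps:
r = I*√11 (r = √(-11) = I*√11 ≈ 3.3166*I)
h = -1 - I*√11 ≈ -1.0 - 3.3166*I
p(V) = √78 (p(V) = √(-3 + 81) = √78)
(k + p(h)) + 633 = (18182 + √78) + 633 = 18815 + √78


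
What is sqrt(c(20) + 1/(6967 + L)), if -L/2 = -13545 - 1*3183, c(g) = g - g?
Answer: sqrt(40423)/40423 ≈ 0.0049738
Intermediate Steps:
c(g) = 0
L = 33456 (L = -2*(-13545 - 1*3183) = -2*(-13545 - 3183) = -2*(-16728) = 33456)
sqrt(c(20) + 1/(6967 + L)) = sqrt(0 + 1/(6967 + 33456)) = sqrt(0 + 1/40423) = sqrt(1/40423) = sqrt(40423)/40423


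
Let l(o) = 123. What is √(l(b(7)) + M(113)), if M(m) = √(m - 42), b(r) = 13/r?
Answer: √(123 + √71) ≈ 11.464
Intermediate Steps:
M(m) = √(-42 + m)
√(l(b(7)) + M(113)) = √(123 + √(-42 + 113)) = √(123 + √71)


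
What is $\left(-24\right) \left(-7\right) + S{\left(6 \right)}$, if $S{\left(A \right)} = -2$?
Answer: $166$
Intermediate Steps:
$\left(-24\right) \left(-7\right) + S{\left(6 \right)} = \left(-24\right) \left(-7\right) - 2 = 168 - 2 = 166$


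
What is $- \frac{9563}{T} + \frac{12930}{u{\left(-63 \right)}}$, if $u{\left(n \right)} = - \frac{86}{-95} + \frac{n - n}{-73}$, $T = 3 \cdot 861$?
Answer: $\frac{1586002816}{111069} \approx 14279.0$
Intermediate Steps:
$T = 2583$
$u{\left(n \right)} = \frac{86}{95}$ ($u{\left(n \right)} = \left(-86\right) \left(- \frac{1}{95}\right) + 0 \left(- \frac{1}{73}\right) = \frac{86}{95} + 0 = \frac{86}{95}$)
$- \frac{9563}{T} + \frac{12930}{u{\left(-63 \right)}} = - \frac{9563}{2583} + \frac{12930}{\frac{86}{95}} = \left(-9563\right) \frac{1}{2583} + 12930 \cdot \frac{95}{86} = - \frac{9563}{2583} + \frac{614175}{43} = \frac{1586002816}{111069}$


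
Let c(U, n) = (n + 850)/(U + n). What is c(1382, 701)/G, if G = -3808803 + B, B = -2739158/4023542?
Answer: -3120256821/15960864164928436 ≈ -1.9549e-7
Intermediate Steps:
B = -1369579/2011771 (B = -2739158*1/4023542 = -1369579/2011771 ≈ -0.68078)
c(U, n) = (850 + n)/(U + n)
G = -7662440789692/2011771 (G = -3808803 - 1369579/2011771 = -7662440789692/2011771 ≈ -3.8088e+6)
c(1382, 701)/G = ((850 + 701)/(1382 + 701))/(-7662440789692/2011771) = (1551/2083)*(-2011771/7662440789692) = -3120256821/15960864164928436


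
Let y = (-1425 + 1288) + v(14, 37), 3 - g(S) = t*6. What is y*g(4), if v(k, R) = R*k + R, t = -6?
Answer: 16302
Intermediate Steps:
v(k, R) = R + R*k
g(S) = 39 (g(S) = 3 - (-6)*6 = 3 - 1*(-36) = 3 + 36 = 39)
y = 418 (y = (-1425 + 1288) + 37*(1 + 14) = -137 + 37*15 = -137 + 555 = 418)
y*g(4) = 418*39 = 16302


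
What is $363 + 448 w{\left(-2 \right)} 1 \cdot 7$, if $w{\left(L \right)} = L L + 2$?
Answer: $19179$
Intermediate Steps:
$w{\left(L \right)} = 2 + L^{2}$ ($w{\left(L \right)} = L^{2} + 2 = 2 + L^{2}$)
$363 + 448 w{\left(-2 \right)} 1 \cdot 7 = 363 + 448 \left(2 + \left(-2\right)^{2}\right) 1 \cdot 7 = 363 + 448 \left(2 + 4\right) 1 \cdot 7 = 363 + 448 \cdot 6 \cdot 1 \cdot 7 = 363 + 448 \cdot 6 \cdot 7 = 363 + 448 \cdot 42 = 363 + 18816 = 19179$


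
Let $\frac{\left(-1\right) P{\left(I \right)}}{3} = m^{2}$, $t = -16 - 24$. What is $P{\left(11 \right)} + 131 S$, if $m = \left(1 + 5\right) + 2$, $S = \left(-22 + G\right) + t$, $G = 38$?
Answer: $-3336$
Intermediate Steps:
$t = -40$
$S = -24$ ($S = \left(-22 + 38\right) - 40 = 16 - 40 = -24$)
$m = 8$ ($m = 6 + 2 = 8$)
$P{\left(I \right)} = -192$ ($P{\left(I \right)} = - 3 \cdot 8^{2} = \left(-3\right) 64 = -192$)
$P{\left(11 \right)} + 131 S = -192 + 131 \left(-24\right) = -192 - 3144 = -3336$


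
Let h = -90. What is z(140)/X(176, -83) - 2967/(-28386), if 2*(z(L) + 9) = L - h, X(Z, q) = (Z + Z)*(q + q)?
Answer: 171043/1665312 ≈ 0.10271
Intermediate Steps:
X(Z, q) = 4*Z*q (X(Z, q) = (2*Z)*(2*q) = 4*Z*q)
z(L) = 36 + L/2 (z(L) = -9 + (L - 1*(-90))/2 = -9 + (L + 90)/2 = -9 + (90 + L)/2 = -9 + (45 + L/2) = 36 + L/2)
z(140)/X(176, -83) - 2967/(-28386) = (36 + (½)*140)/((4*176*(-83))) - 2967/(-28386) = (36 + 70)/(-58432) - 2967*(-1/28386) = 106*(-1/58432) + 989/9462 = -53/29216 + 989/9462 = 171043/1665312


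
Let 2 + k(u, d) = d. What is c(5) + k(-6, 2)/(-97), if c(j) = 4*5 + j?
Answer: 25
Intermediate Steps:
k(u, d) = -2 + d
c(j) = 20 + j
c(5) + k(-6, 2)/(-97) = (20 + 5) + (-2 + 2)/(-97) = 25 + 0*(-1/97) = 25 + 0 = 25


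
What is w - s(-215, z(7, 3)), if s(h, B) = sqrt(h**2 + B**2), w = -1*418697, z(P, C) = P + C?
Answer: -418697 - 5*sqrt(1853) ≈ -4.1891e+5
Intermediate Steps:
z(P, C) = C + P
w = -418697
s(h, B) = sqrt(B**2 + h**2)
w - s(-215, z(7, 3)) = -418697 - sqrt((3 + 7)**2 + (-215)**2) = -418697 - sqrt(10**2 + 46225) = -418697 - sqrt(100 + 46225) = -418697 - sqrt(46325) = -418697 - 5*sqrt(1853)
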